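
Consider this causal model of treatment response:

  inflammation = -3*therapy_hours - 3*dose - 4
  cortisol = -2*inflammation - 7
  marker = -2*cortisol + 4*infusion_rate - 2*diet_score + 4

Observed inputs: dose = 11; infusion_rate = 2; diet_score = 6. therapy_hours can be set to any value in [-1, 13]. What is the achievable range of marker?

Substituting into the inflammation equation gives inflammation = -3*therapy_hours - 37.
This gives cortisol = 6*therapy_hours + 67.
Substituting into the marker equation gives marker = -12*therapy_hours - 134.
Linear in therapy_hours, so extremes are at the endpoints: therapy_hours = -1 gives marker = -122; therapy_hours = 13 gives marker = -290.

-290 to -122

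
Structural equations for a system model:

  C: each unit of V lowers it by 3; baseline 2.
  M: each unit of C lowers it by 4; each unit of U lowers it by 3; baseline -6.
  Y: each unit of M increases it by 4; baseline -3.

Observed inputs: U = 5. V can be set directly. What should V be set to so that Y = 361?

Substituting into the M equation gives M = 12*V - 29.
This gives Y = 48*V - 119.
Solve 48*V - 119 = 361: V = (361 + 119) / 48 = 10.

V = 10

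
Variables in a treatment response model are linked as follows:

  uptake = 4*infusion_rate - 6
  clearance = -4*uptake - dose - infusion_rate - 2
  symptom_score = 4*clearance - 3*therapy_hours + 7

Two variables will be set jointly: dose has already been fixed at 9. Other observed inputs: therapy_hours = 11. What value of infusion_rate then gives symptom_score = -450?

With dose held at 9:
Substituting into the clearance equation gives clearance = -17*infusion_rate + 13.
Substituting into the symptom_score equation gives symptom_score = -68*infusion_rate + 26.
Solve -68*infusion_rate + 26 = -450: infusion_rate = (-450 - 26) / -68 = 7.

infusion_rate = 7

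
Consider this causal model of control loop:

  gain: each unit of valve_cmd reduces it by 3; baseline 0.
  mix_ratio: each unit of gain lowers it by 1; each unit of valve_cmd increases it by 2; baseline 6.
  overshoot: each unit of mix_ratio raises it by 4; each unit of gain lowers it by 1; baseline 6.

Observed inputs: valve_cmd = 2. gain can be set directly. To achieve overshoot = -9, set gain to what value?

Intervening on gain fixes its value directly, overriding its dependence on valve_cmd.
Substituting into the mix_ratio equation gives mix_ratio = -gain + 10.
Substituting into the overshoot equation gives overshoot = -5*gain + 46.
Solve -5*gain + 46 = -9: gain = (-9 - 46) / -5 = 11.

gain = 11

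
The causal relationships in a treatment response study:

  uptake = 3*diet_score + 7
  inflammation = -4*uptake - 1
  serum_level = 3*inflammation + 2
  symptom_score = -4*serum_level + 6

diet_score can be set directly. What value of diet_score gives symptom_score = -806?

Substituting into the inflammation equation gives inflammation = -12*diet_score - 29.
This gives serum_level = -36*diet_score - 85.
Substituting into the symptom_score equation gives symptom_score = 144*diet_score + 346.
Solve 144*diet_score + 346 = -806: diet_score = (-806 - 346) / 144 = -8.

diet_score = -8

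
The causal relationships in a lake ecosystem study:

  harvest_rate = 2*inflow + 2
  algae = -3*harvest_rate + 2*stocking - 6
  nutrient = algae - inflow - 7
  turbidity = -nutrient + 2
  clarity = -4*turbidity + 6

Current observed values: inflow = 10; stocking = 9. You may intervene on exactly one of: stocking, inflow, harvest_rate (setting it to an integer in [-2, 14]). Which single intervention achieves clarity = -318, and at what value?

set stocking = 5

Intervening on stocking: with other inputs at their observed values, clarity = 8*stocking - 358. Solving for -318 gives stocking = 5, within [-2, 14].
Intervening on inflow: clarity = -28*inflow - 6. Reaching -318 requires inflow = 78/7, not an integer.
Intervening on harvest_rate: clarity = -12*harvest_rate - 22. Reaching -318 requires harvest_rate = 74/3, not an integer.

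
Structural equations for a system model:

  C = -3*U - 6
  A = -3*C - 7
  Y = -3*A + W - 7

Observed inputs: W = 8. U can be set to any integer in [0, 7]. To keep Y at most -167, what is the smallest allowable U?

Substituting into the A equation gives A = 9*U + 11.
This gives Y = -27*U - 32.
Require -27*U - 32 ≤ -167, so U ≥ 5.
The smallest integer in [0, 7] satisfying this is 5.

U = 5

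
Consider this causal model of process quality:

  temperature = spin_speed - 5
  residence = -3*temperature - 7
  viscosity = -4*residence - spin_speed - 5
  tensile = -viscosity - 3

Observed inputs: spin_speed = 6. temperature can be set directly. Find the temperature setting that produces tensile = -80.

temperature = 5

Intervening on temperature fixes its value directly, overriding its dependence on spin_speed.
Substituting into the viscosity equation gives viscosity = 12*temperature + 17.
So tensile = -12*temperature - 20.
Solve -12*temperature - 20 = -80: temperature = (-80 + 20) / -12 = 5.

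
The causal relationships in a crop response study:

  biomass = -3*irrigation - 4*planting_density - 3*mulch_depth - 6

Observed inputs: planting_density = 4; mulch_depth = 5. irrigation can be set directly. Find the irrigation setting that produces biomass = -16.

irrigation = -7

Substituting into the biomass equation gives biomass = -3*irrigation - 37.
Solve -3*irrigation - 37 = -16: irrigation = (-16 + 37) / -3 = -7.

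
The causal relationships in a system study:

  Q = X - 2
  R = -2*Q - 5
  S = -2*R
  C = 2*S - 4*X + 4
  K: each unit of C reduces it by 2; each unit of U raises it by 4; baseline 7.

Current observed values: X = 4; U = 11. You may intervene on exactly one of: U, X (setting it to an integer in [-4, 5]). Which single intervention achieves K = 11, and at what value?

Intervening on U: K = 4*U - 41. Reaching 11 requires U = 13, outside [-4, 5].
Intervening on X: with other inputs at their observed values, K = -8*X + 35. Solving for 11 gives X = 3, within [-4, 5].

set X = 3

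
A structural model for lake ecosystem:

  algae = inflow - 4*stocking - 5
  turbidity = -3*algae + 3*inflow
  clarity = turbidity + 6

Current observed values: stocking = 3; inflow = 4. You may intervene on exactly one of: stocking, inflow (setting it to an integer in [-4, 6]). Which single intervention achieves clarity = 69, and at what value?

set stocking = 4

Intervening on stocking: with other inputs at their observed values, clarity = 12*stocking + 21. Solving for 69 gives stocking = 4, within [-4, 6].
Intervening on inflow: the paths from inflow to clarity cancel (net effect zero), leaving clarity = 57; 69 is unreachable this way.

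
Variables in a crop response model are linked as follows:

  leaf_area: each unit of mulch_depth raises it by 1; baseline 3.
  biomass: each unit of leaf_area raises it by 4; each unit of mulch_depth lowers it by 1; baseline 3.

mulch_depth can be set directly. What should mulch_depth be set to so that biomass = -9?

Substituting into the biomass equation gives biomass = 3*mulch_depth + 15.
Solve 3*mulch_depth + 15 = -9: mulch_depth = (-9 - 15) / 3 = -8.

mulch_depth = -8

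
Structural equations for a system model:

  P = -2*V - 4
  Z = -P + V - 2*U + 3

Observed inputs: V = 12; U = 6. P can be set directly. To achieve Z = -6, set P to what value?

P = 9

Intervening on P fixes its value directly, overriding its dependence on V.
Substituting into the Z equation gives Z = -P + 3.
Solve -P + 3 = -6: P = (-6 - 3) / -1 = 9.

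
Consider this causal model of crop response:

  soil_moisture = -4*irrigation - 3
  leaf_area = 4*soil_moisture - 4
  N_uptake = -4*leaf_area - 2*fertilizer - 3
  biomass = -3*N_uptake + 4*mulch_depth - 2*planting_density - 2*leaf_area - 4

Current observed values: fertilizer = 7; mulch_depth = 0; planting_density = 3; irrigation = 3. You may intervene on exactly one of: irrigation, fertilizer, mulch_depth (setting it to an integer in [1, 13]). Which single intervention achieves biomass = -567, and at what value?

set mulch_depth = 8

Intervening on irrigation: biomass = -160*irrigation - 119. Reaching -567 requires irrigation = 14/5, not an integer.
Intervening on fertilizer: biomass = 6*fertilizer - 641. Reaching -567 requires fertilizer = 37/3, not an integer.
Intervening on mulch_depth: with other inputs at their observed values, biomass = 4*mulch_depth - 599. Solving for -567 gives mulch_depth = 8, within [1, 13].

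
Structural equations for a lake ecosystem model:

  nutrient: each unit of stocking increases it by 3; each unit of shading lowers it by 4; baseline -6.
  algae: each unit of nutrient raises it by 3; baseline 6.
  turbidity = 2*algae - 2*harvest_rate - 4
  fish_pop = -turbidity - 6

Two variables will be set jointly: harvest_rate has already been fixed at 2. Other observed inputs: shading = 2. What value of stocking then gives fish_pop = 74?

stocking = 0

With harvest_rate held at 2:
Substituting into the nutrient equation gives nutrient = 3*stocking - 14.
Substituting into the algae equation gives algae = 9*stocking - 36.
Substituting into the turbidity equation gives turbidity = 18*stocking - 80.
Substituting into the fish_pop equation gives fish_pop = -18*stocking + 74.
Solve -18*stocking + 74 = 74: stocking = (74 - 74) / -18 = 0.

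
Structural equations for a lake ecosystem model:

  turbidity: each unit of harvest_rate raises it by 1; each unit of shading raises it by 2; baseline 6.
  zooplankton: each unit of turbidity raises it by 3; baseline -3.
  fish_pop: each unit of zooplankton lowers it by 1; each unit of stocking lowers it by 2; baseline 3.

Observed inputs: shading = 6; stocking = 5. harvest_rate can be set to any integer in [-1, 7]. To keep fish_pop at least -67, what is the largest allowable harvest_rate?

harvest_rate = 3

Substituting into the turbidity equation gives turbidity = harvest_rate + 18.
This gives zooplankton = 3*harvest_rate + 51.
Substituting into the fish_pop equation gives fish_pop = -3*harvest_rate - 58.
Require -3*harvest_rate - 58 ≥ -67, so harvest_rate ≤ 3.
The largest integer in [-1, 7] satisfying this is 3.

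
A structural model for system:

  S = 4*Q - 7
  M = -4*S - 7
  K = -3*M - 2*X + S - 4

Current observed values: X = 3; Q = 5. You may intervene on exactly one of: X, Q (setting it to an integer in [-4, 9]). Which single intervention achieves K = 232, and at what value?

Intervening on X: K = -2*X + 186. Reaching 232 requires X = -23, outside [-4, 9].
Intervening on Q: with other inputs at their observed values, K = 52*Q - 80. Solving for 232 gives Q = 6, within [-4, 9].

set Q = 6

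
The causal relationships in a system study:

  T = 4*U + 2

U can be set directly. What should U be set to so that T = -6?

U = -2

Solve 4*U + 2 = -6: U = (-6 - 2) / 4 = -2.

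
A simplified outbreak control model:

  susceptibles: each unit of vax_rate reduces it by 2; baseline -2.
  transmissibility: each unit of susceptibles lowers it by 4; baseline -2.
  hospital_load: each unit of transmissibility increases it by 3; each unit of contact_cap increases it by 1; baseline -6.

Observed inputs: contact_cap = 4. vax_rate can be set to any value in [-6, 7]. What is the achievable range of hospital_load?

Substituting into the transmissibility equation gives transmissibility = 8*vax_rate + 6.
Substituting into the hospital_load equation gives hospital_load = 24*vax_rate + 16.
Linear in vax_rate, so extremes are at the endpoints: vax_rate = -6 gives hospital_load = -128; vax_rate = 7 gives hospital_load = 184.

-128 to 184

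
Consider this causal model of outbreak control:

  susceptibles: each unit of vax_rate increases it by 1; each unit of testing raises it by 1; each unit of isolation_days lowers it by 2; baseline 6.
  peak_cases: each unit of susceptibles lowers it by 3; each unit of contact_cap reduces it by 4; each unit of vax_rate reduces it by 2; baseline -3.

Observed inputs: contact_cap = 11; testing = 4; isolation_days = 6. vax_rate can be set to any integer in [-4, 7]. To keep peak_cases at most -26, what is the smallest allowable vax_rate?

Substituting into the susceptibles equation gives susceptibles = vax_rate - 2.
Substituting into the peak_cases equation gives peak_cases = -5*vax_rate - 41.
Require -5*vax_rate - 41 ≤ -26, so vax_rate ≥ -3.
The smallest integer in [-4, 7] satisfying this is -3.

vax_rate = -3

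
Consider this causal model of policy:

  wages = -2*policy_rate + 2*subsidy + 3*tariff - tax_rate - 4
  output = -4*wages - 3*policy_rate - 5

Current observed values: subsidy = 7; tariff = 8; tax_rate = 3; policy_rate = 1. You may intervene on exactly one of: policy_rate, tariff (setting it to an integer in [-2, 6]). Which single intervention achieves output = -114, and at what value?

Intervening on policy_rate: with other inputs at their observed values, output = 5*policy_rate - 129. Solving for -114 gives policy_rate = 3, within [-2, 6].
Intervening on tariff: output = -12*tariff - 28. Reaching -114 requires tariff = 43/6, not an integer.

set policy_rate = 3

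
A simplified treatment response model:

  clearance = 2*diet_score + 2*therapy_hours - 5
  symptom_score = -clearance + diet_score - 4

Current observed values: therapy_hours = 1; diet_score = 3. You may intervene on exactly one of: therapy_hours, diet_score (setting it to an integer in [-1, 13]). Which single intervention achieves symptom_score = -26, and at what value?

Intervening on therapy_hours: with other inputs at their observed values, symptom_score = -2*therapy_hours - 2. Solving for -26 gives therapy_hours = 12, within [-1, 13].
Intervening on diet_score: symptom_score = -diet_score - 1. Reaching -26 requires diet_score = 25, outside [-1, 13].

set therapy_hours = 12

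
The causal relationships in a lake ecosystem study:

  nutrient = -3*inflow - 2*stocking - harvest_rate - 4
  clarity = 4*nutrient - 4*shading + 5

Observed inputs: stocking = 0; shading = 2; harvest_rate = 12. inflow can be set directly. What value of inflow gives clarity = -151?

inflow = 7

Substituting into the nutrient equation gives nutrient = -3*inflow - 16.
Substituting into the clarity equation gives clarity = -12*inflow - 67.
Solve -12*inflow - 67 = -151: inflow = (-151 + 67) / -12 = 7.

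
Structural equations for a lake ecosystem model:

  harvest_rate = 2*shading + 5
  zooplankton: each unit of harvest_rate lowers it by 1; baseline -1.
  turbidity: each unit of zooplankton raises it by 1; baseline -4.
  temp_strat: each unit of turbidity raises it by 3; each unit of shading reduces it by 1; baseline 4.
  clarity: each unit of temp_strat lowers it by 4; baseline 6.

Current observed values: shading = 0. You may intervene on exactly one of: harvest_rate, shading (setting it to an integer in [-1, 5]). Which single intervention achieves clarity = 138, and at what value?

Intervening on harvest_rate: clarity = 12*harvest_rate + 50. Reaching 138 requires harvest_rate = 22/3, not an integer.
Intervening on shading: with other inputs at their observed values, clarity = 28*shading + 110. Solving for 138 gives shading = 1, within [-1, 5].

set shading = 1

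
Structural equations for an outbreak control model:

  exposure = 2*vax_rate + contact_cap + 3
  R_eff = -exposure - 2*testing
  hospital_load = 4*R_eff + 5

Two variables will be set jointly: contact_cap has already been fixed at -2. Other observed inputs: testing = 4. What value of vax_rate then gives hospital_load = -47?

With contact_cap held at -2:
Substituting into the exposure equation gives exposure = 2*vax_rate + 1.
This gives R_eff = -2*vax_rate - 9.
Substituting into the hospital_load equation gives hospital_load = -8*vax_rate - 31.
Solve -8*vax_rate - 31 = -47: vax_rate = (-47 + 31) / -8 = 2.

vax_rate = 2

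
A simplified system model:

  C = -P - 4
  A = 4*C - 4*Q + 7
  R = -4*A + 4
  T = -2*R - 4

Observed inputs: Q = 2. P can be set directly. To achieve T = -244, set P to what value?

Substituting into the A equation gives A = -4*P - 17.
This gives R = 16*P + 72.
T becomes -32*P - 148.
Solve -32*P - 148 = -244: P = (-244 + 148) / -32 = 3.

P = 3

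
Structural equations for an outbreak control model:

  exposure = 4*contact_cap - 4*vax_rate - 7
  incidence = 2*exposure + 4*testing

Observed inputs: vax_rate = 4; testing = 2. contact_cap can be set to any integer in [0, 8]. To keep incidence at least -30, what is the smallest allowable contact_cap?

contact_cap = 1

Substituting into the exposure equation gives exposure = 4*contact_cap - 23.
Substituting into the incidence equation gives incidence = 8*contact_cap - 38.
Require 8*contact_cap - 38 ≥ -30, so contact_cap ≥ 1.
The smallest integer in [0, 8] satisfying this is 1.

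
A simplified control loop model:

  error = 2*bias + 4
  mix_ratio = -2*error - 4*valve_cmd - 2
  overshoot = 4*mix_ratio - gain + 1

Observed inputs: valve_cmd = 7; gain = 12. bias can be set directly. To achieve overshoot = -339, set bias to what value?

Substituting into the mix_ratio equation gives mix_ratio = -4*bias - 38.
Substituting into the overshoot equation gives overshoot = -16*bias - 163.
Solve -16*bias - 163 = -339: bias = (-339 + 163) / -16 = 11.

bias = 11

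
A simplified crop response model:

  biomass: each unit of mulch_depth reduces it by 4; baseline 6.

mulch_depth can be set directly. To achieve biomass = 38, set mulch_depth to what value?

mulch_depth = -8

Solve -4*mulch_depth + 6 = 38: mulch_depth = (38 - 6) / -4 = -8.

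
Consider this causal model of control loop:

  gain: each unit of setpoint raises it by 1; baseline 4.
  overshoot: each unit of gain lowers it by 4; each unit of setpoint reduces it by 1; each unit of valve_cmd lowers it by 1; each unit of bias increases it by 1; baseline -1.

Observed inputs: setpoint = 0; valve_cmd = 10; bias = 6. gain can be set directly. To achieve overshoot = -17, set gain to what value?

gain = 3

Intervening on gain fixes its value directly, overriding its dependence on setpoint.
Substituting into the overshoot equation gives overshoot = -4*gain - 5.
Solve -4*gain - 5 = -17: gain = (-17 + 5) / -4 = 3.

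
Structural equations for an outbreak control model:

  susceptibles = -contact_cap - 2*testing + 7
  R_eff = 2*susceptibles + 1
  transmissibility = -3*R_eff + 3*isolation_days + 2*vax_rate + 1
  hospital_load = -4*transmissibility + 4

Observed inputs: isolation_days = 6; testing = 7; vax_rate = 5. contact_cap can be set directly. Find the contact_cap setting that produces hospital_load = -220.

Substituting into the susceptibles equation gives susceptibles = -contact_cap - 7.
So R_eff = -2*contact_cap - 13.
Substituting into the transmissibility equation gives transmissibility = 6*contact_cap + 68.
This gives hospital_load = -24*contact_cap - 268.
Solve -24*contact_cap - 268 = -220: contact_cap = (-220 + 268) / -24 = -2.

contact_cap = -2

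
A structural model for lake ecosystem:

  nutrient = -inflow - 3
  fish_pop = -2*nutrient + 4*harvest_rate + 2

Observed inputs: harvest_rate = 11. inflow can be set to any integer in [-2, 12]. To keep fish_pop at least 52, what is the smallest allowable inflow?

inflow = 0

Substituting into the fish_pop equation gives fish_pop = 2*inflow + 52.
Require 2*inflow + 52 ≥ 52, so inflow ≥ 0.
The smallest integer in [-2, 12] satisfying this is 0.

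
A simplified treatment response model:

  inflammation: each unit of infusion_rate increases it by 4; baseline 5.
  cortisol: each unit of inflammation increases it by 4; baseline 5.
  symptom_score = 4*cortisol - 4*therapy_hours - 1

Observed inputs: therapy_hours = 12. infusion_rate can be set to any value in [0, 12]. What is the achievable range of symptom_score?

Substituting into the cortisol equation gives cortisol = 16*infusion_rate + 25.
Substituting into the symptom_score equation gives symptom_score = 64*infusion_rate + 51.
Linear in infusion_rate, so extremes are at the endpoints: infusion_rate = 0 gives symptom_score = 51; infusion_rate = 12 gives symptom_score = 819.

51 to 819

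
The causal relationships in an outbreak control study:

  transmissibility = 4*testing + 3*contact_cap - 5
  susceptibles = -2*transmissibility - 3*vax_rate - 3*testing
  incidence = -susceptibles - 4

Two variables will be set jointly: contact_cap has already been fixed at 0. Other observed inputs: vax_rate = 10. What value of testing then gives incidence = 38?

With contact_cap held at 0:
Substituting into the transmissibility equation gives transmissibility = 4*testing - 5.
susceptibles becomes -11*testing - 20.
This gives incidence = 11*testing + 16.
Solve 11*testing + 16 = 38: testing = (38 - 16) / 11 = 2.

testing = 2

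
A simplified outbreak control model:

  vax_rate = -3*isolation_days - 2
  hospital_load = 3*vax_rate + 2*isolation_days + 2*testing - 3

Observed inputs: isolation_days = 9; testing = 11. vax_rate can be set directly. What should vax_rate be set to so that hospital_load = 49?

Intervening on vax_rate fixes its value directly, overriding its dependence on isolation_days.
Substituting into the hospital_load equation gives hospital_load = 3*vax_rate + 37.
Solve 3*vax_rate + 37 = 49: vax_rate = (49 - 37) / 3 = 4.

vax_rate = 4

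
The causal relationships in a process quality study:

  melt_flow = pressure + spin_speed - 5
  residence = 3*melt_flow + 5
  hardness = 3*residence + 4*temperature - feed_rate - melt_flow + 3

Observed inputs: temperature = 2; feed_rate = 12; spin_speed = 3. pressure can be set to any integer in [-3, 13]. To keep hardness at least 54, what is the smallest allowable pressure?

pressure = 7

Substituting into the melt_flow equation gives melt_flow = pressure - 2.
Substituting into the residence equation gives residence = 3*pressure - 1.
So hardness = 8*pressure - 2.
Require 8*pressure - 2 ≥ 54, so pressure ≥ 7.
The smallest integer in [-3, 13] satisfying this is 7.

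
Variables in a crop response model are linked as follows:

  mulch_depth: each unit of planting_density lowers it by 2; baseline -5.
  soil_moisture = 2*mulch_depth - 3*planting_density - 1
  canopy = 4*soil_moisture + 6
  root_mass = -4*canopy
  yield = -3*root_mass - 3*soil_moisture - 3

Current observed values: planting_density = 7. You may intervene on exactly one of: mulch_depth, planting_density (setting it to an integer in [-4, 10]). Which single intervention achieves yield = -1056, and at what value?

set planting_density = 2

Intervening on mulch_depth: yield = 90*mulch_depth - 921. Reaching -1056 requires mulch_depth = -3/2, not an integer.
Intervening on planting_density: with other inputs at their observed values, yield = -315*planting_density - 426. Solving for -1056 gives planting_density = 2, within [-4, 10].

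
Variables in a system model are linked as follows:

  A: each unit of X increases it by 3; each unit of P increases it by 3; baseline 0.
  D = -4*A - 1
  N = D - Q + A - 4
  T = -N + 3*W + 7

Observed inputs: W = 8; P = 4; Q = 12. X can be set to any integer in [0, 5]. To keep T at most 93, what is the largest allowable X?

X = 1

Substituting into the A equation gives A = 3*X + 12.
D becomes -12*X - 49.
Substituting into the N equation gives N = -9*X - 53.
This gives T = 9*X + 84.
Require 9*X + 84 ≤ 93, so X ≤ 1.
The largest integer in [0, 5] satisfying this is 1.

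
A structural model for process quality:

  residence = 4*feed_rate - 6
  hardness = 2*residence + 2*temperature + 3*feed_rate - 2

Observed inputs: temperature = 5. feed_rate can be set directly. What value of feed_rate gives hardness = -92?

Substituting into the hardness equation gives hardness = 11*feed_rate - 4.
Solve 11*feed_rate - 4 = -92: feed_rate = (-92 + 4) / 11 = -8.

feed_rate = -8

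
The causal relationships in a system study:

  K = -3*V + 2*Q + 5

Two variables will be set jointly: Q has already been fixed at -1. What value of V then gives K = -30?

V = 11

With Q held at -1:
Substituting into the K equation gives K = -3*V + 3.
Solve -3*V + 3 = -30: V = (-30 - 3) / -3 = 11.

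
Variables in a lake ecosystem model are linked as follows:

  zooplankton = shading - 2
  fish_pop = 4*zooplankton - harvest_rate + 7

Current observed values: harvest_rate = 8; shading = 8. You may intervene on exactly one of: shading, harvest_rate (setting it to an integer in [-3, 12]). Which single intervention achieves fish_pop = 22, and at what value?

set harvest_rate = 9

Intervening on shading: fish_pop = 4*shading - 9. Reaching 22 requires shading = 31/4, not an integer.
Intervening on harvest_rate: with other inputs at their observed values, fish_pop = -harvest_rate + 31. Solving for 22 gives harvest_rate = 9, within [-3, 12].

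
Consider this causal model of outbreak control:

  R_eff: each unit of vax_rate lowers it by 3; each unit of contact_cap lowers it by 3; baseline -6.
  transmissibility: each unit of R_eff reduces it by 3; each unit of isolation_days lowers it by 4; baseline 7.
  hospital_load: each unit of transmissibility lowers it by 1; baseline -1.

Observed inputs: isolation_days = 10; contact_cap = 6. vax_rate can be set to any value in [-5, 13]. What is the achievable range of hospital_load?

Substituting into the R_eff equation gives R_eff = -3*vax_rate - 24.
Substituting into the transmissibility equation gives transmissibility = 9*vax_rate + 39.
This gives hospital_load = -9*vax_rate - 40.
Linear in vax_rate, so extremes are at the endpoints: vax_rate = -5 gives hospital_load = 5; vax_rate = 13 gives hospital_load = -157.

-157 to 5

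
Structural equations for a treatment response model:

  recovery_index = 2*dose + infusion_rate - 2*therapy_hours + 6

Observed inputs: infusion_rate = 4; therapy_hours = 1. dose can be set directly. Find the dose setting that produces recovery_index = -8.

dose = -8

Substituting into the recovery_index equation gives recovery_index = 2*dose + 8.
Solve 2*dose + 8 = -8: dose = (-8 - 8) / 2 = -8.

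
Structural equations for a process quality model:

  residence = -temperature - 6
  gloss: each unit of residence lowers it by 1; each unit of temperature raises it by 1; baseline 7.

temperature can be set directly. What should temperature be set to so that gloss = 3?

temperature = -5

Substituting into the gloss equation gives gloss = 2*temperature + 13.
Solve 2*temperature + 13 = 3: temperature = (3 - 13) / 2 = -5.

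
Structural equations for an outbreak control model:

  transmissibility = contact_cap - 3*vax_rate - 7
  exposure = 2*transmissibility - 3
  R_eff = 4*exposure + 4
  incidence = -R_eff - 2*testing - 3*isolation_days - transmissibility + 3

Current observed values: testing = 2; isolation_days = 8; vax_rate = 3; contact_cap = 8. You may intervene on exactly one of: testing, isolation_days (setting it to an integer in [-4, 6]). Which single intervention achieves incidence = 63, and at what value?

Intervening on testing: with other inputs at their observed values, incidence = -2*testing + 59. Solving for 63 gives testing = -2, within [-4, 6].
Intervening on isolation_days: incidence = -3*isolation_days + 79. Reaching 63 requires isolation_days = 16/3, not an integer.

set testing = -2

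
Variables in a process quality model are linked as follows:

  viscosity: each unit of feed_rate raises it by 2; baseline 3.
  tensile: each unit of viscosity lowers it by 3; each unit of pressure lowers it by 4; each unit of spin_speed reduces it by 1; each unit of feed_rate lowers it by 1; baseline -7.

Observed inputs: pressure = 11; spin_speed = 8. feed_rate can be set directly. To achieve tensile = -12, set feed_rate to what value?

Substituting into the tensile equation gives tensile = -7*feed_rate - 68.
Solve -7*feed_rate - 68 = -12: feed_rate = (-12 + 68) / -7 = -8.

feed_rate = -8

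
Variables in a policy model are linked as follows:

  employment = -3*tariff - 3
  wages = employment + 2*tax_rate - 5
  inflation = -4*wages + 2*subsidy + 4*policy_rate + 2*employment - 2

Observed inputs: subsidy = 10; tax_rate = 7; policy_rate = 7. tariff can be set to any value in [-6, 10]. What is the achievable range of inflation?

-20 to 76

Substituting into the wages equation gives wages = -3*tariff + 6.
So inflation = 6*tariff + 16.
Linear in tariff, so extremes are at the endpoints: tariff = -6 gives inflation = -20; tariff = 10 gives inflation = 76.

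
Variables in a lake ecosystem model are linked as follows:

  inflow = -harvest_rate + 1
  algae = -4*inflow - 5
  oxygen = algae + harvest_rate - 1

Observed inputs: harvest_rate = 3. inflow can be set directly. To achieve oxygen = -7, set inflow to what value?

Intervening on inflow fixes its value directly, overriding its dependence on harvest_rate.
Substituting into the oxygen equation gives oxygen = -4*inflow - 3.
Solve -4*inflow - 3 = -7: inflow = (-7 + 3) / -4 = 1.

inflow = 1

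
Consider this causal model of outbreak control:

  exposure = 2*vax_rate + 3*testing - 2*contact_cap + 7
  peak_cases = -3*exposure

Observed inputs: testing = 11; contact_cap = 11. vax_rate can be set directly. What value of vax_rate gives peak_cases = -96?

Substituting into the exposure equation gives exposure = 2*vax_rate + 18.
Substituting into the peak_cases equation gives peak_cases = -6*vax_rate - 54.
Solve -6*vax_rate - 54 = -96: vax_rate = (-96 + 54) / -6 = 7.

vax_rate = 7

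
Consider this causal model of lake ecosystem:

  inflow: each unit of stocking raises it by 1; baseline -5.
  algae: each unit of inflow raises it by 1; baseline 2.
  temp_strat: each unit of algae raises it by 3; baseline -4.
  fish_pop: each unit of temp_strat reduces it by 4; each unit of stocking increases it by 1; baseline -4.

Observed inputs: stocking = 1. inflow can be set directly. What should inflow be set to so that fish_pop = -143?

inflow = 11

Intervening on inflow fixes its value directly, overriding its dependence on stocking.
Substituting into the temp_strat equation gives temp_strat = 3*inflow + 2.
Substituting into the fish_pop equation gives fish_pop = -12*inflow - 11.
Solve -12*inflow - 11 = -143: inflow = (-143 + 11) / -12 = 11.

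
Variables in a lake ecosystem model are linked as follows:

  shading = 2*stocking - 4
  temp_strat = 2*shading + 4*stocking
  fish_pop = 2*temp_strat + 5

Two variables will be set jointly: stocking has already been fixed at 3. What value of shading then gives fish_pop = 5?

shading = -6

With stocking held at 3:
Intervening on shading fixes its value directly, overriding its dependence on stocking.
Substituting into the temp_strat equation gives temp_strat = 2*shading + 12.
Substituting into the fish_pop equation gives fish_pop = 4*shading + 29.
Solve 4*shading + 29 = 5: shading = (5 - 29) / 4 = -6.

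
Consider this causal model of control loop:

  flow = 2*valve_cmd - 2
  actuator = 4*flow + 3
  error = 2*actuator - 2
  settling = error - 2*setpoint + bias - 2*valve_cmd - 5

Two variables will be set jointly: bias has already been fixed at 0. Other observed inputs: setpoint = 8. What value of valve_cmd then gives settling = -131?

valve_cmd = -7

With bias held at 0:
Substituting into the actuator equation gives actuator = 8*valve_cmd - 5.
Substituting into the error equation gives error = 16*valve_cmd - 12.
This gives settling = 14*valve_cmd - 33.
Solve 14*valve_cmd - 33 = -131: valve_cmd = (-131 + 33) / 14 = -7.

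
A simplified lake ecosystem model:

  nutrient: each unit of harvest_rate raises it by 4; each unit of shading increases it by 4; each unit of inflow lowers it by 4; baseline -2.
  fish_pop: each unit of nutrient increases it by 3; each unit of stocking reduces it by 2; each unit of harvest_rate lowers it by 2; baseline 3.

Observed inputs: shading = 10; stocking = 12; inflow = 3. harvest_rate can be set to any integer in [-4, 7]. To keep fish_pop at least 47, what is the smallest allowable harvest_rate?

harvest_rate = -1

Substituting into the nutrient equation gives nutrient = 4*harvest_rate + 26.
Substituting into the fish_pop equation gives fish_pop = 10*harvest_rate + 57.
Require 10*harvest_rate + 57 ≥ 47, so harvest_rate ≥ -1.
The smallest integer in [-4, 7] satisfying this is -1.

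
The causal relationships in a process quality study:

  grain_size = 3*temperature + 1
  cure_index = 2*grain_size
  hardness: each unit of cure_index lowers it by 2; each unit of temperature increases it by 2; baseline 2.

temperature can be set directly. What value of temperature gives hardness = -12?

temperature = 1

Substituting into the cure_index equation gives cure_index = 6*temperature + 2.
Substituting into the hardness equation gives hardness = -10*temperature - 2.
Solve -10*temperature - 2 = -12: temperature = (-12 + 2) / -10 = 1.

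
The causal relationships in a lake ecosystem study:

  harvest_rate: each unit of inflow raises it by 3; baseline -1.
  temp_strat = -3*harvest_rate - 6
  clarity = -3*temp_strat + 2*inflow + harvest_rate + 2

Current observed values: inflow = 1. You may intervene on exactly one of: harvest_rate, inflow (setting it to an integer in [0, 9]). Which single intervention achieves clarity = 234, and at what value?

set inflow = 7

Intervening on harvest_rate: clarity = 10*harvest_rate + 22. Reaching 234 requires harvest_rate = 106/5, not an integer.
Intervening on inflow: with other inputs at their observed values, clarity = 32*inflow + 10. Solving for 234 gives inflow = 7, within [0, 9].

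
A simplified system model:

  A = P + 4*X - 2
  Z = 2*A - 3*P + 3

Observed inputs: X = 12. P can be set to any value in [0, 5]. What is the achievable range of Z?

90 to 95

Substituting into the A equation gives A = P + 46.
So Z = -P + 95.
Linear in P, so extremes are at the endpoints: P = 0 gives Z = 95; P = 5 gives Z = 90.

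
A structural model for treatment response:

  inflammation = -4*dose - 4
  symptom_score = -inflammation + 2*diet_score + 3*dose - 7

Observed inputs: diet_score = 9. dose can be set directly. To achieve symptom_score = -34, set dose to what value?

Substituting into the symptom_score equation gives symptom_score = 7*dose + 15.
Solve 7*dose + 15 = -34: dose = (-34 - 15) / 7 = -7.

dose = -7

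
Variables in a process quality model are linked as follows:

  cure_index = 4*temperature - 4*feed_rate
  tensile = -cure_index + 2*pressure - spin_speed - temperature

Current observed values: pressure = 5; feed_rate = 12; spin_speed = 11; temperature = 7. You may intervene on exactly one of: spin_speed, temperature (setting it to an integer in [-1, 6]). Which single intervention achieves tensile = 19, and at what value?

Intervening on spin_speed: with other inputs at their observed values, tensile = -spin_speed + 23. Solving for 19 gives spin_speed = 4, within [-1, 6].
Intervening on temperature: tensile = -5*temperature + 47. Reaching 19 requires temperature = 28/5, not an integer.

set spin_speed = 4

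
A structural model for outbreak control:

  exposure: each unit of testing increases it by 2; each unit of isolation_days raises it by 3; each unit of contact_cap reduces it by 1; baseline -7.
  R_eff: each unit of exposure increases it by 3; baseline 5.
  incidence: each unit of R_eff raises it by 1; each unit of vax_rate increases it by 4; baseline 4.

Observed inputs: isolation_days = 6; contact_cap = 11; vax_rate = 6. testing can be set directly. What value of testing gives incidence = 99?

testing = 11

Substituting into the exposure equation gives exposure = 2*testing.
This gives R_eff = 6*testing + 5.
incidence becomes 6*testing + 33.
Solve 6*testing + 33 = 99: testing = (99 - 33) / 6 = 11.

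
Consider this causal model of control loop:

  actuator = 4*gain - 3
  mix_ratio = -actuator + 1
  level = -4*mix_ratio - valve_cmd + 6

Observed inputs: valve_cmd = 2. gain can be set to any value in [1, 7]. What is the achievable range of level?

Substituting into the mix_ratio equation gives mix_ratio = -4*gain + 4.
Substituting into the level equation gives level = 16*gain - 12.
Linear in gain, so extremes are at the endpoints: gain = 1 gives level = 4; gain = 7 gives level = 100.

4 to 100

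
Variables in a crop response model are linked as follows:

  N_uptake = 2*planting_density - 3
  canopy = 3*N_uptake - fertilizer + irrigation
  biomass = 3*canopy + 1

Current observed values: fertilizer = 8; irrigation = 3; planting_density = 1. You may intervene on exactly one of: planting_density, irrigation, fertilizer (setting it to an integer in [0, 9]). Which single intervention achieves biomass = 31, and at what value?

set planting_density = 4

Intervening on planting_density: with other inputs at their observed values, biomass = 18*planting_density - 41. Solving for 31 gives planting_density = 4, within [0, 9].
Intervening on irrigation: biomass = 3*irrigation - 32. Reaching 31 requires irrigation = 21, outside [0, 9].
Intervening on fertilizer: biomass = -3*fertilizer + 1. Reaching 31 requires fertilizer = -10, outside [0, 9].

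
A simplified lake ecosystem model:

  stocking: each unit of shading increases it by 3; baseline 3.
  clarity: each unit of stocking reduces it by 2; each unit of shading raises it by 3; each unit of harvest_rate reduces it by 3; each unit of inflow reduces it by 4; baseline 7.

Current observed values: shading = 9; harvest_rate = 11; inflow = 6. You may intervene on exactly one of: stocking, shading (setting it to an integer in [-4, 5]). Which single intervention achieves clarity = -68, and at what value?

set shading = 4

Intervening on stocking: clarity = -2*stocking - 23. Reaching -68 requires stocking = 45/2, not an integer.
Intervening on shading: with other inputs at their observed values, clarity = -3*shading - 56. Solving for -68 gives shading = 4, within [-4, 5].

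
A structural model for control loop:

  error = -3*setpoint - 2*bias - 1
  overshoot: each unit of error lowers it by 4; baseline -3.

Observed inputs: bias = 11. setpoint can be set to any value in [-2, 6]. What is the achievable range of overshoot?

65 to 161

Substituting into the error equation gives error = -3*setpoint - 23.
So overshoot = 12*setpoint + 89.
Linear in setpoint, so extremes are at the endpoints: setpoint = -2 gives overshoot = 65; setpoint = 6 gives overshoot = 161.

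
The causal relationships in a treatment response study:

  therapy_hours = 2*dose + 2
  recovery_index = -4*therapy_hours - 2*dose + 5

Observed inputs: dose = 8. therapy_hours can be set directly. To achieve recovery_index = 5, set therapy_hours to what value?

Intervening on therapy_hours fixes its value directly, overriding its dependence on dose.
Substituting into the recovery_index equation gives recovery_index = -4*therapy_hours - 11.
Solve -4*therapy_hours - 11 = 5: therapy_hours = (5 + 11) / -4 = -4.

therapy_hours = -4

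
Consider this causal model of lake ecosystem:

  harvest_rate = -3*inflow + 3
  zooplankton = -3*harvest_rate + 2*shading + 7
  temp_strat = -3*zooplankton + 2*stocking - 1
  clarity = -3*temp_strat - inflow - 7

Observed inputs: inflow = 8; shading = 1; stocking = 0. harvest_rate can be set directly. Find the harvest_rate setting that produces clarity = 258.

Intervening on harvest_rate fixes its value directly, overriding its dependence on inflow.
Substituting into the zooplankton equation gives zooplankton = -3*harvest_rate + 9.
Substituting into the temp_strat equation gives temp_strat = 9*harvest_rate - 28.
clarity becomes -27*harvest_rate + 69.
Solve -27*harvest_rate + 69 = 258: harvest_rate = (258 - 69) / -27 = -7.

harvest_rate = -7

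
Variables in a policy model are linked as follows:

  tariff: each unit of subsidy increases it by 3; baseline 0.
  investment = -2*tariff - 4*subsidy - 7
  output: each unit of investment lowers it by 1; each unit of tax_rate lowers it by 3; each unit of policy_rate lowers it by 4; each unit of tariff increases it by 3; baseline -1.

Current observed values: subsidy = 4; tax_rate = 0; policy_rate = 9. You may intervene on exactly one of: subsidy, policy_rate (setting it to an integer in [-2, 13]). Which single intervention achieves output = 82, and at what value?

set policy_rate = 0

Intervening on subsidy: output = 19*subsidy - 30. Reaching 82 requires subsidy = 112/19, not an integer.
Intervening on policy_rate: with other inputs at their observed values, output = -4*policy_rate + 82. Solving for 82 gives policy_rate = 0, within [-2, 13].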